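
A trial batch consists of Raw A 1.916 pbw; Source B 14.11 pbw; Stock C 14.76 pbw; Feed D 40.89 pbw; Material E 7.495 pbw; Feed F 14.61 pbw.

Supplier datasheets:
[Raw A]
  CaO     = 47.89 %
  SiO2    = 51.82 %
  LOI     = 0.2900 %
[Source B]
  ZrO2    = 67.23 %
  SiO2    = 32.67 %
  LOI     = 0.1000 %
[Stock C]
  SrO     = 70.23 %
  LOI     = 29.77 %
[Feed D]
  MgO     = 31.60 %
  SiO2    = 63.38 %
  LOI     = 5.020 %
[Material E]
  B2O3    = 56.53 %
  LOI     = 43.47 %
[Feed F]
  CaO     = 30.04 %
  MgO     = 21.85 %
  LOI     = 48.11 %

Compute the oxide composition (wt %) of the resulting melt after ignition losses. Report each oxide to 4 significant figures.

Glass mass = 77.03 pbw (batch 93.78 − LOI 16.75).
Composition: ZrO2 12.32%, B2O3 5.501%, CaO 6.889%, SrO 13.46%, MgO 20.92%, SiO2 40.92%

Values along the way are printed (rounded to 4 significant digits) across the worked steps — all arithmetic holds full float precision throughout. Every reported figure is rounded just once; all derived quantities are recomputed starting from the weights on 77.03 pbw of glass in exact precision (yield, ignition loss, glass mass, totals, the six compositions), exactly as printed in problem or answer.
Delivered oxide masses:
  ZrO2: 14.11·0.6723 = 9.486 pbw
  B2O3: 7.495·0.5653 = 4.237 pbw
  CaO: 1.916·0.4789 + 14.61·0.3004 = 5.306 pbw
  SrO: 14.76·0.7023 = 10.37 pbw
  MgO: 40.89·0.3160 + 14.61·0.2185 = 16.11 pbw
  SiO2: 1.916·0.5182 + 14.11·0.3267 + 40.89·0.6338 = 31.52 pbw
LOI: 1.916·0.002900 + 14.11·0.001000 + 14.76·0.2977 + 40.89·0.05020 + 7.495·0.4347 + 14.61·0.4811 = 16.75 pbw
Glass = total batch minus LOI = 93.78 − 16.75 = 77.03 pbw (the oxide masses sum to this)
percent by weight: oxide/glass ×100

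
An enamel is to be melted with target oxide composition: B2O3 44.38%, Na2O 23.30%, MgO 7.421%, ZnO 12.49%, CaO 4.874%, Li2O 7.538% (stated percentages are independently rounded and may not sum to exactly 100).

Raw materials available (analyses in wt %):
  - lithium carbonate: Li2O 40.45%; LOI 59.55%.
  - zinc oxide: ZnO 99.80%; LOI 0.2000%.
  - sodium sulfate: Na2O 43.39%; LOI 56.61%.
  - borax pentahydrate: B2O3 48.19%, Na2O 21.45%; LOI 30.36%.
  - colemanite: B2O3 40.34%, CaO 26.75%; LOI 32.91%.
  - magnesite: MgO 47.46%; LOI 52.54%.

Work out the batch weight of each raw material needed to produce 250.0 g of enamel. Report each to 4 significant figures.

Mid-chain values are printed with 4-significant-digit rounding when written out. The whole derivation runs at exact precision in every operation. Exactly one rounding goes into each reported result; all derived quantities are carried from the weighed amounts for 250.0 g of glass in full precision (yield, ignition loss, glass mass, the six compositions, the totals) as they appear in either problem or answer.
Target oxide masses per 250.0 g enamel:
  B2O3: 44.38% × 250.0 = 111.0 g
  Na2O: 23.30% × 250.0 = 58.25 g
  MgO: 7.421% × 250.0 = 18.55 g
  ZnO: 12.49% × 250.0 = 31.22 g
  CaO: 4.874% × 250.0 = 12.18 g
  Li2O: 7.538% × 250.0 = 18.84 g
Verifying the oxide balance with the batch weights as given, per the basis as stated (target by target, the sums agree once rounding is allowed for):
  B2O3: 192.1·0.4819 + 45.55·0.4034 = 110.9 g (target 111.0 g)
  Na2O: 39.28·0.4339 + 192.1·0.2145 = 58.25 g (target 58.25 g)
  MgO: 39.09·0.4746 = 18.55 g (target 18.55 g)
  ZnO: 31.29·0.9980 = 31.23 g (target 31.22 g)
  CaO: 45.55·0.2675 = 12.18 g (target 12.18 g)
  Li2O: 46.59·0.4045 = 18.85 g (target 18.84 g)
The glass-mass cross-check: whole batch net of LOI = 250.0 g (the targets, summed, come to 250.0 g; with the basis standing at 250.0 g — gaps are rounding artifacts).
Whole-batch sum: Σ batch = 393.9 g; ignition loss, Σ(batch × LOI) = 143.9 g; yield = glass ÷ total batch = 63.47%.

Batch per 250.0 g enamel:
  lithium carbonate: 46.59 g
  zinc oxide: 31.29 g
  sodium sulfate: 39.28 g
  borax pentahydrate: 192.1 g
  colemanite: 45.55 g
  magnesite: 39.09 g
Total batch = 393.9 g; LOI loss = 143.9 g; yield = 63.47%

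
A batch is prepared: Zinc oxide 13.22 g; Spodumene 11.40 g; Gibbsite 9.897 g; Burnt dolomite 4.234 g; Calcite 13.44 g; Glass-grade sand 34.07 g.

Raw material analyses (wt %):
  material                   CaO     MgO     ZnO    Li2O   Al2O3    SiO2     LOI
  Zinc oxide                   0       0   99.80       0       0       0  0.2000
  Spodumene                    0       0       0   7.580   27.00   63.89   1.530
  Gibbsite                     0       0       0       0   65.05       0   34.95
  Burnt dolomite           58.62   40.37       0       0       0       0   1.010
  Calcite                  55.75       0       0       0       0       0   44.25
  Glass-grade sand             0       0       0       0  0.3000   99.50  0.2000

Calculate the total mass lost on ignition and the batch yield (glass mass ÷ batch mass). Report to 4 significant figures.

LOI loss = 9.718 g; glass = 76.54 g; yield = 88.73%

Values along the way appear, rounded to 4 significant figures, between the steps — full float precision is kept in every operation; each reported figure receives exactly one rounding — all derived quantities are re-derived in exact precision (net glass mass, yield, totals, ignition loss, the six compositions) starting from the weights at 76.54 g of glass, precisely as stated by problem or answer.
Material-by-material LOI:
  Zinc oxide: 13.22 × 0.002000 = 0.02644 g
  Spodumene: 11.40 × 0.01530 = 0.1744 g
  Gibbsite: 9.897 × 0.3495 = 3.459 g
  Burnt dolomite: 4.234 × 0.01010 = 0.04276 g
  Calcite: 13.44 × 0.4425 = 5.947 g
  Glass-grade sand: 34.07 × 0.002000 = 0.06814 g
Total LOI = 9.718 g
Glass = batch − LOI = 86.26 − 9.718 = 76.54 g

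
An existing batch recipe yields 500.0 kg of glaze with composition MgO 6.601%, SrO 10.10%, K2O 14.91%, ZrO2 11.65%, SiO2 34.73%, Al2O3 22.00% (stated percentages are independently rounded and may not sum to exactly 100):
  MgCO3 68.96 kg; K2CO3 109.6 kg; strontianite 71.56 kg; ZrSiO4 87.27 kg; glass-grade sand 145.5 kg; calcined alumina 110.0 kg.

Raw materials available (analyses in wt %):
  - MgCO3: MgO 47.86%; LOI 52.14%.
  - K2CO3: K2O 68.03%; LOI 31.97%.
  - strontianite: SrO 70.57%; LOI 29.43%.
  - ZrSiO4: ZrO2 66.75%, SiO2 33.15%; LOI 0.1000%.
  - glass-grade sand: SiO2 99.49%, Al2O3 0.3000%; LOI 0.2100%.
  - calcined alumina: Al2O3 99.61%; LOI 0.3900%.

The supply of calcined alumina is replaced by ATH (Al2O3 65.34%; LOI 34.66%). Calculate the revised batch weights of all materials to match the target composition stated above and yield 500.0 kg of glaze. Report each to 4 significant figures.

Revised batch per 500.0 kg glaze:
  MgCO3: 68.96 kg
  K2CO3: 109.6 kg
  strontianite: 71.56 kg
  ZrSiO4: 87.27 kg
  glass-grade sand: 145.5 kg
  ATH: 167.7 kg
Total batch = 650.6 kg; LOI loss = 150.6 kg

The working math holds exact precision from first step to last. Working values are displayed, rounded to 4 significant figures, within the worked lines; a single rounding yields each reported figure. All derived quantities (ignition loss, the six compositions, net glass mass, totals, the yield) are carried in full precision starting from the weights at 500.0 kg of glass precisely as stated by the problem or answer text.
Oxide mass targets, per 500.0 kg glaze:
  MgO: 6.601% × 500.0 = 33.01 kg
  SrO: 10.10% × 500.0 = 50.50 kg
  K2O: 14.91% × 500.0 = 74.55 kg
  ZrO2: 11.65% × 500.0 = 58.25 kg
  SiO2: 34.73% × 500.0 = 173.6 kg
  Al2O3: 22.00% × 500.0 = 110.0 kg
Balance tally, oxide-wise, working from each reported weight, relative to the basis at hand (each sum matches its target mass exact up to rounding of places):
  MgO: 68.96·0.4786 = 33.00 kg (target 33.01 kg)
  SrO: 71.56·0.7057 = 50.50 kg (target 50.50 kg)
  K2O: 109.6·0.6803 = 74.56 kg (target 74.55 kg)
  ZrO2: 87.27·0.6675 = 58.25 kg (target 58.25 kg)
  SiO2: 87.27·0.3315 + 145.5·0.9949 = 173.7 kg (target 173.6 kg)
  Al2O3: 145.5·0.003000 + 167.7·0.6534 = 110.0 kg (target 110.0 kg)
Consistency of the glass mass: whole batch net of LOI = 500.0 kg (oxide target masses add up to 500.0 kg; versus the stated basis of 500.0 kg — a pure rounding effect).
Whole-batch sum: Σ batch = 650.6 kg; Σ batch·LOI gives LOI loss = 150.6 kg; yield: glass divided by total = 76.86%.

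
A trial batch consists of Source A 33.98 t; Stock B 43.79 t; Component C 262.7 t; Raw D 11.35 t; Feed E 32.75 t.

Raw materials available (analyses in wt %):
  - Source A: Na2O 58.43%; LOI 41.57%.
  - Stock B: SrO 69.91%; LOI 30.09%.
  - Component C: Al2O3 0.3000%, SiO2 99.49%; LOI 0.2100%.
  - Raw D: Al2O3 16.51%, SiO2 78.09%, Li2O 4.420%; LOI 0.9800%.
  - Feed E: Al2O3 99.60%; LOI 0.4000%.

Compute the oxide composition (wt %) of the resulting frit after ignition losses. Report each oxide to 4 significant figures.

Glass mass = 356.5 t (batch 384.6 − LOI 28.10).
Composition: Al2O3 9.897%, Na2O 5.570%, SrO 8.588%, SiO2 75.80%, Li2O 0.1407%

In-progress results are printed, with 4-significant-digit rounding, at each printed step; the whole derivation carries exact precision at every stage; exactly one rounding goes into each reported figure. All derived quantities (the five compositions, the totals, glass mass, ignition loss, yield) are re-derived using the weight values on 356.5 t of glass at full float precision exactly as printed in problem or answer.
Oxide masses out of the charge:
  Al2O3: 262.7·0.003000 + 11.35·0.1651 + 32.75·0.9960 = 35.28 t
  Na2O: 33.98·0.5843 = 19.85 t
  SrO: 43.79·0.6991 = 30.61 t
  SiO2: 262.7·0.9949 + 11.35·0.7809 = 270.2 t
  Li2O: 11.35·0.04420 = 0.5017 t
LOI: 33.98·0.4157 + 43.79·0.3009 + 262.7·0.002100 + 11.35·0.009800 + 32.75·0.004000 = 28.10 t
batch − LOI leaves glass = 384.6 − 28.10 = 356.5 t (equal to the oxide-mass sum)
each oxide over glass, ×100, is wt %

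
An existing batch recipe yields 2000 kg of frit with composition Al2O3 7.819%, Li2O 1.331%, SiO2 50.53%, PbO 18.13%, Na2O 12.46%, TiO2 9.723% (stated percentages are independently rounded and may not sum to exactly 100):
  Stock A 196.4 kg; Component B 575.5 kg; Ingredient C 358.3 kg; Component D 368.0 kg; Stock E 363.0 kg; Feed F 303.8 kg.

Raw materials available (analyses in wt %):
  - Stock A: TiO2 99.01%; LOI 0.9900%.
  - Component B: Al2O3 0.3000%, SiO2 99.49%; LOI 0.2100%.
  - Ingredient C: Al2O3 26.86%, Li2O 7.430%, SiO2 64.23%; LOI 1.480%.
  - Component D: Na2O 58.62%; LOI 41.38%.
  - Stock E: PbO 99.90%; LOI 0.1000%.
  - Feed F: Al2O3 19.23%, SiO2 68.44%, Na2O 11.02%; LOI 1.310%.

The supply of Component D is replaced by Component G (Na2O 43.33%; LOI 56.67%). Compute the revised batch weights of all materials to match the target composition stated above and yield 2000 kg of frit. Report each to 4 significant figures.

Revised batch per 2000 kg frit:
  Stock A: 196.4 kg
  Component B: 575.5 kg
  Ingredient C: 358.3 kg
  Component G: 497.9 kg
  Stock E: 363.0 kg
  Feed F: 303.8 kg
Total batch = 2295 kg; LOI loss = 295.0 kg

Rounding to four significant digits extends to every in-between result as shown; the whole derivation runs at exact precision from start to finish; each reported value is rounded exactly once — the derived quantities are recomputed from the weighed amounts per 2000 kg of glass in exact precision (the yield, six oxide percentages, the totals, glass mass, LOI), as written in problem or answer.
Per-oxide target masses for 2000 kg frit:
  Al2O3: 7.819% × 2000 = 156.4 kg
  Li2O: 1.331% × 2000 = 26.62 kg
  SiO2: 50.53% × 2000 = 1011 kg
  PbO: 18.13% × 2000 = 362.6 kg
  Na2O: 12.46% × 2000 = 249.2 kg
  TiO2: 9.723% × 2000 = 194.5 kg
Checking each oxide sum with the batch weights as given, on the stated basis (sums match the target masses inside rounding margins):
  Al2O3: 575.5·0.003000 + 358.3·0.2686 + 303.8·0.1923 = 156.4 kg (target 156.4 kg)
  Li2O: 358.3·0.07430 = 26.62 kg (target 26.62 kg)
  SiO2: 575.5·0.9949 + 358.3·0.6423 + 303.8·0.6844 = 1011 kg (target 1011 kg)
  PbO: 363.0·0.9990 = 362.6 kg (target 362.6 kg)
  Na2O: 497.9·0.4333 + 303.8·0.1102 = 249.2 kg (target 249.2 kg)
  TiO2: 196.4·0.9901 = 194.5 kg (target 194.5 kg)
Glass-mass sanity pass: whole batch net of LOI = 2000 kg (the Σ of target masses is 2000 kg; stated basis 2000 kg — gaps are rounding artifacts).
Summing the batch: Σ batch = 2295 kg; the LOI term Σ batch·LOI equals 295.0 kg; yield = glass ÷ total batch = 87.15%.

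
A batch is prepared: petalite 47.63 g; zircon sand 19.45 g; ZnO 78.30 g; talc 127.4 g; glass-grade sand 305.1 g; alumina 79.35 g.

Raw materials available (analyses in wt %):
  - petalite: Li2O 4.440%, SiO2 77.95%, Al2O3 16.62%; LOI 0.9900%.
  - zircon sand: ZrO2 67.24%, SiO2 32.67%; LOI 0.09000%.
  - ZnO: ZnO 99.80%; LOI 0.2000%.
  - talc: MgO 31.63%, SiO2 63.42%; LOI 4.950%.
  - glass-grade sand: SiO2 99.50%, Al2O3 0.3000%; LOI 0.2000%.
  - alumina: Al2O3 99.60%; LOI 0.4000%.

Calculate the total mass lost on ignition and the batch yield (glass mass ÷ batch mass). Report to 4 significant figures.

The working math keeps exact precision through the solve — mid-chain values are displayed rounded off to 4 significant digits as written; a single rounding produces each reported figure; the derived quantities (the six compositions, yield, glass mass, the totals, ignition loss) are computed starting from the weights on 649.4 g of glass in exact precision, as quoted within either problem or answer.
Each material's LOI contribution:
  petalite: 47.63 × 0.009900 = 0.4715 g
  zircon sand: 19.45 × 9.000e-04 = 0.01750 g
  ZnO: 78.30 × 0.002000 = 0.1566 g
  talc: 127.4 × 0.04950 = 6.306 g
  glass-grade sand: 305.1 × 0.002000 = 0.6102 g
  alumina: 79.35 × 0.004000 = 0.3174 g
Total LOI = 7.880 g
Glass = batch − LOI = 657.2 − 7.880 = 649.4 g

LOI loss = 7.880 g; glass = 649.4 g; yield = 98.80%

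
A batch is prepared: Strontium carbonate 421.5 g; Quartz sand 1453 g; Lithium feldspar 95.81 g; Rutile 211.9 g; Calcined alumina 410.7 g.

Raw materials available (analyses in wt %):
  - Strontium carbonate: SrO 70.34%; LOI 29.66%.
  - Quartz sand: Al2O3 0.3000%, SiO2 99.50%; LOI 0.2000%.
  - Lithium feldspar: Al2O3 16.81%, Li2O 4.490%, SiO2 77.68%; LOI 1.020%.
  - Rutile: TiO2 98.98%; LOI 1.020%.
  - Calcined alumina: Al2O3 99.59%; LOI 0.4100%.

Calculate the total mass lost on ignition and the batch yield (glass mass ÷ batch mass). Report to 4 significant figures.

In-progress results are printed rounded to four significant digits alongside each step; all arithmetic keeps full precision at each step; every reported value takes just one rounding — all derived quantities, including five oxide percentages, totals, ignition loss, the yield, glass mass, are re-derived from the batch weights per 2460 g of glass in full precision exactly as shown in either problem or answer.
Ignition loss by material:
  Strontium carbonate: 421.5 × 0.2966 = 125.0 g
  Quartz sand: 1453 × 0.002000 = 2.906 g
  Lithium feldspar: 95.81 × 0.01020 = 0.9773 g
  Rutile: 211.9 × 0.01020 = 2.161 g
  Calcined alumina: 410.7 × 0.004100 = 1.684 g
Total LOI = 132.7 g
Glass = batch − LOI = 2593 − 132.7 = 2460 g

LOI loss = 132.7 g; glass = 2460 g; yield = 94.88%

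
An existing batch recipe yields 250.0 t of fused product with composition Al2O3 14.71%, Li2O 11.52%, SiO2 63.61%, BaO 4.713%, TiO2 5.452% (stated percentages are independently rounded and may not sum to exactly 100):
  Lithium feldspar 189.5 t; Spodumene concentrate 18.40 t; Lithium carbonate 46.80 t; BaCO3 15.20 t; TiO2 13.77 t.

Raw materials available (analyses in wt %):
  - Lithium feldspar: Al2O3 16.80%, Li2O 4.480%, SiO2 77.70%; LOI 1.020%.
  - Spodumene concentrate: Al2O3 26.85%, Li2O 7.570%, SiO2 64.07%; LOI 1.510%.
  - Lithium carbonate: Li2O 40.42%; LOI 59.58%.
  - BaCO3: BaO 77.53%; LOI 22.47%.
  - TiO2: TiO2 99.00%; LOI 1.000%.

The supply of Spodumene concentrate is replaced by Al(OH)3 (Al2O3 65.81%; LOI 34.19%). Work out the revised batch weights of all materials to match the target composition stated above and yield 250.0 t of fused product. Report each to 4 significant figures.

Revised batch per 250.0 t fused product:
  Lithium feldspar: 204.7 t
  Al(OH)3: 3.634 t
  Lithium carbonate: 48.57 t
  BaCO3: 15.20 t
  TiO2: 13.77 t
Total batch = 285.9 t; LOI loss = 35.82 t

All arithmetic holds exact precision in all steps — rounding to four significant figures extends to every mid-chain value as shown. Each reported number is rounded a single time — the derived quantities, which include the five compositions, glass mass, totals, yield, ignition loss, are recomputed at full precision, precisely as stated by the problem or the answer, using the weight values on 250.0 t of glass.
Target oxide masses per 250.0 t fused product:
  Al2O3: 14.71% × 250.0 = 36.78 t
  Li2O: 11.52% × 250.0 = 28.80 t
  SiO2: 63.61% × 250.0 = 159.0 t
  BaO: 4.713% × 250.0 = 11.78 t
  TiO2: 5.452% × 250.0 = 13.63 t
Per-oxide balance check applying the batch weights above, versus the basis set out (sums match the target masses exact up to rounding of places):
  Al2O3: 204.7·0.1680 + 3.634·0.6581 = 36.78 t (target 36.78 t)
  Li2O: 204.7·0.04480 + 48.57·0.4042 = 28.80 t (target 28.80 t)
  SiO2: 204.7·0.7770 = 159.1 t (target 159.0 t)
  BaO: 15.20·0.7753 = 11.78 t (target 11.78 t)
  TiO2: 13.77·0.9900 = 13.63 t (target 13.63 t)
The glass-mass cross-check: whole batch net of LOI = 250.1 t (the Σ of target masses is 250.0 t; the stated basis being 250.0 t — a pure rounding effect).
Batch grand total — Σ batch = 285.9 t; loss to ignition Σ batch·LOI = 35.82 t; yield: glass divided by total = 87.47%.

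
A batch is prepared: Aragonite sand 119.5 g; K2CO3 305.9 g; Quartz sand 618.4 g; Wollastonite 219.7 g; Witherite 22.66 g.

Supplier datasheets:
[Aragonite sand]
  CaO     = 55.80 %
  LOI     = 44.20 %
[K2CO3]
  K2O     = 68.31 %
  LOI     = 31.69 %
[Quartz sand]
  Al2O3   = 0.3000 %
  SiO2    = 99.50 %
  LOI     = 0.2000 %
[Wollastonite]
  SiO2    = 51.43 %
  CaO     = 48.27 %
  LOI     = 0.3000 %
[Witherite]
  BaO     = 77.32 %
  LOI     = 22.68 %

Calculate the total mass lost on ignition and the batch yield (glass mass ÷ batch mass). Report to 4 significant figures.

Full precision is carried through every step — working values are displayed, with 4-significant-digit rounding, at each printed step; each reported number is rounded exactly once; derived quantities (ignition loss, net glass mass, five oxide percentages, the yield, totals) are computed from the weighed amounts at 1129 g of glass at exact precision, as set out in question or answer.
Ignition loss by material:
  Aragonite sand: 119.5 × 0.4420 = 52.82 g
  K2CO3: 305.9 × 0.3169 = 96.94 g
  Quartz sand: 618.4 × 0.002000 = 1.237 g
  Wollastonite: 219.7 × 0.003000 = 0.6591 g
  Witherite: 22.66 × 0.2268 = 5.139 g
Total LOI = 156.8 g
Glass = batch − LOI = 1286 − 156.8 = 1129 g

LOI loss = 156.8 g; glass = 1129 g; yield = 87.81%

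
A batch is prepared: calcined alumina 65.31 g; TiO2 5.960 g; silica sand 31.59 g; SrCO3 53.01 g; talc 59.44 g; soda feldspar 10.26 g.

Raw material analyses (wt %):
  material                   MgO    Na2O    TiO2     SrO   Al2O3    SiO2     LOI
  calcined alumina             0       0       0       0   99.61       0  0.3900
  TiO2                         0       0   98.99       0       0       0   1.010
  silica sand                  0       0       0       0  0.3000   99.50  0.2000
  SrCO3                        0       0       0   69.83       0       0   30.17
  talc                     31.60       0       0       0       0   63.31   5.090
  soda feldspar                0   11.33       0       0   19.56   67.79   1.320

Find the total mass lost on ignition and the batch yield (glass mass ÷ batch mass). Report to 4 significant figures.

The working math runs at exact precision through the solve; the intermediate values are displayed, rounded to 4 significant digits, in the printout. Every reported result is rounded exactly once — the derived quantities are computed starting from the weights per 206.0 g of glass at exact precision (the yield, ignition loss, the totals, the six compositions, net glass mass), precisely as stated by the problem or the answer.
Each material's LOI contribution:
  calcined alumina: 65.31 × 0.003900 = 0.2547 g
  TiO2: 5.960 × 0.01010 = 0.06020 g
  silica sand: 31.59 × 0.002000 = 0.06318 g
  SrCO3: 53.01 × 0.3017 = 15.99 g
  talc: 59.44 × 0.05090 = 3.025 g
  soda feldspar: 10.26 × 0.01320 = 0.1354 g
Total LOI = 19.53 g
Glass = batch − LOI = 225.6 − 19.53 = 206.0 g

LOI loss = 19.53 g; glass = 206.0 g; yield = 91.34%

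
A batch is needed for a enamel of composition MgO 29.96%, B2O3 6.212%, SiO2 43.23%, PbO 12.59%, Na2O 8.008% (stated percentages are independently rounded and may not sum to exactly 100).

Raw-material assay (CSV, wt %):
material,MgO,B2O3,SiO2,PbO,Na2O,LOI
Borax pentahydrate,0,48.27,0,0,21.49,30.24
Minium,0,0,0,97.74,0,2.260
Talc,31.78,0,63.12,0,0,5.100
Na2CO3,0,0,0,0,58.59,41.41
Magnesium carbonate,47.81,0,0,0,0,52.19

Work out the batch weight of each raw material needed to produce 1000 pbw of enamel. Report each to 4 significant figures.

Values along the way are displayed rounded off to 4 significant figures between the steps — every computation runs at full precision in all steps — every reported value is rounded only once; the derived quantities (the totals, ignition loss, the five compositions, the yield, net glass mass) are carried at full precision from the batch weights for 1000 pbw of glass as given in question or answer.
Oxide-by-oxide targets in 1000 pbw enamel:
  MgO: 29.96% × 1000 = 299.6 pbw
  B2O3: 6.212% × 1000 = 62.12 pbw
  SiO2: 43.23% × 1000 = 432.3 pbw
  PbO: 12.59% × 1000 = 125.9 pbw
  Na2O: 8.008% × 1000 = 80.08 pbw
A balance pass over the oxides, per the reported batch figures, at the basis given (oxide sums agree with the targets given rounding of the digits):
  MgO: 684.9·0.3178 + 171.4·0.4781 = 299.6 pbw (target 299.6 pbw)
  B2O3: 128.7·0.4827 = 62.12 pbw (target 62.12 pbw)
  SiO2: 684.9·0.6312 = 432.3 pbw (target 432.3 pbw)
  PbO: 128.8·0.9774 = 125.9 pbw (target 125.9 pbw)
  Na2O: 128.7·0.2149 + 89.48·0.5859 = 80.08 pbw (target 80.08 pbw)
Glass mass check: total batch − LOI = 1000 pbw (targets for the oxides total 1000 pbw; against the stated basis, 1000 pbw — deltas are rounding alone).
Total batch = Σ batch = 1203 pbw; Σ batch·LOI gives LOI loss = 203.3 pbw; as yield: glass ÷ batch → 83.11%.

Batch per 1000 pbw enamel:
  Borax pentahydrate: 128.7 pbw
  Minium: 128.8 pbw
  Talc: 684.9 pbw
  Na2CO3: 89.48 pbw
  Magnesium carbonate: 171.4 pbw
Total batch = 1203 pbw; LOI loss = 203.3 pbw; yield = 83.11%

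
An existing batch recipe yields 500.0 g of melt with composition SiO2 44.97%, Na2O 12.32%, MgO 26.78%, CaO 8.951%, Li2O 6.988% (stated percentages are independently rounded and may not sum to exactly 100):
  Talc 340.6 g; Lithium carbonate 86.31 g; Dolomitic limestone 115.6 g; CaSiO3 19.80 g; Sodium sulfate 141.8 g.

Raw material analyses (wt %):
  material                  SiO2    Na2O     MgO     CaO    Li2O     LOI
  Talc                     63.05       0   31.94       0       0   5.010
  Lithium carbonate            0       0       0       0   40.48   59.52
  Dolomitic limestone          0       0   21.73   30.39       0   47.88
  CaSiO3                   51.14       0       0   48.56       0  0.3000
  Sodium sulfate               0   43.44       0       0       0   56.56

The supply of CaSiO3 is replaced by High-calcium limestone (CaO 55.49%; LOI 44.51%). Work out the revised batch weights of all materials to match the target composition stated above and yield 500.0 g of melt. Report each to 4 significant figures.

Revised batch per 500.0 g melt:
  Talc: 356.6 g
  Lithium carbonate: 86.31 g
  Dolomitic limestone: 92.02 g
  High-calcium limestone: 30.26 g
  Sodium sulfate: 141.8 g
Total batch = 707.0 g; LOI loss = 207.0 g

All internal work keeps full float precision in all steps. Values along the way are shown (rounded to 4 significant digits) in the printout; each reported number receives exactly one rounding. Derived quantities, which include totals, LOI, glass mass, the yield, the five compositions, are recomputed in exact precision, exactly as shown in the problem or the answer, from the weighed amounts for 500.0 g of glass.
Oxide mass targets, per 500.0 g melt:
  SiO2: 44.97% × 500.0 = 224.8 g
  Na2O: 12.32% × 500.0 = 61.60 g
  MgO: 26.78% × 500.0 = 133.9 g
  CaO: 8.951% × 500.0 = 44.76 g
  Li2O: 6.988% × 500.0 = 34.94 g
Balance tally, oxide-wise, per the reported batch figures, under the basis named above (sums match the target masses inside rounding margins):
  SiO2: 356.6·0.6305 = 224.8 g (target 224.8 g)
  Na2O: 141.8·0.4344 = 61.60 g (target 61.60 g)
  MgO: 356.6·0.3194 + 92.02·0.2173 = 133.9 g (target 133.9 g)
  CaO: 92.02·0.3039 + 30.26·0.5549 = 44.76 g (target 44.76 g)
  Li2O: 86.31·0.4048 = 34.94 g (target 34.94 g)
Consistency of the glass mass: net batch after ignition = 500.0 g (per-oxide target masses sum to 500.0 g; against the stated basis, 500.0 g — a pure rounding effect).
Total batch = Σ batch = 707.0 g; LOI removed, Σ of batch·LOI: 207.0 g; as yield: glass ÷ batch → 70.73%.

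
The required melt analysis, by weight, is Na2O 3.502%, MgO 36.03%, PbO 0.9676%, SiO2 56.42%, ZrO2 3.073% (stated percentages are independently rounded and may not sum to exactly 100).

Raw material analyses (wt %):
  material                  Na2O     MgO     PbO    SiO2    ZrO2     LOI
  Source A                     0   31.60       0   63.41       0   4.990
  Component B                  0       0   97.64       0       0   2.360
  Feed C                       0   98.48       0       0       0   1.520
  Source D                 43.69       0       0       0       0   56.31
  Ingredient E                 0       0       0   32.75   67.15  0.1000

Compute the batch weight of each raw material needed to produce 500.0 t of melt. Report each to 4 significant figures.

Batch per 500.0 t melt:
  Source A: 433.1 t
  Component B: 4.955 t
  Feed C: 43.97 t
  Source D: 40.08 t
  Ingredient E: 22.88 t
Total batch = 545.0 t; LOI loss = 44.99 t; yield = 91.74%

Working values appear rounded off to 4 significant digits on the page; all arithmetic maintains exact precision at every stage. Each reported figure receives exactly one rounding — the derived quantities, including five oxide percentages, LOI, the totals, the yield, net glass mass, are recomputed using the weight values at 500.0 t of glass in full float precision, as quoted within problem or answer.
Target masses of each oxide per 500.0 t melt:
  Na2O: 3.502% × 500.0 = 17.51 t
  MgO: 36.03% × 500.0 = 180.2 t
  PbO: 0.9676% × 500.0 = 4.838 t
  SiO2: 56.42% × 500.0 = 282.1 t
  ZrO2: 3.073% × 500.0 = 15.36 t
Sums-versus-targets review with the batch weights as given, at the basis given (delivered sums recover each target within answer rounding):
  Na2O: 40.08·0.4369 = 17.51 t (target 17.51 t)
  MgO: 433.1·0.3160 + 43.97·0.9848 = 180.2 t (target 180.2 t)
  PbO: 4.955·0.9764 = 4.838 t (target 4.838 t)
  SiO2: 433.1·0.6341 + 22.88·0.3275 = 282.1 t (target 282.1 t)
  ZrO2: 22.88·0.6715 = 15.36 t (target 15.36 t)
Glass-mass sanity pass: the batch minus its LOI: 500.0 t (the Σ of target masses is 500.0 t; with the basis standing at 500.0 t — rounding explains the deltas).
Batch grand total — Σ batch = 545.0 t; LOI loss = Σ batch·LOI = 44.99 t; yield = glass ÷ total batch = 91.74%.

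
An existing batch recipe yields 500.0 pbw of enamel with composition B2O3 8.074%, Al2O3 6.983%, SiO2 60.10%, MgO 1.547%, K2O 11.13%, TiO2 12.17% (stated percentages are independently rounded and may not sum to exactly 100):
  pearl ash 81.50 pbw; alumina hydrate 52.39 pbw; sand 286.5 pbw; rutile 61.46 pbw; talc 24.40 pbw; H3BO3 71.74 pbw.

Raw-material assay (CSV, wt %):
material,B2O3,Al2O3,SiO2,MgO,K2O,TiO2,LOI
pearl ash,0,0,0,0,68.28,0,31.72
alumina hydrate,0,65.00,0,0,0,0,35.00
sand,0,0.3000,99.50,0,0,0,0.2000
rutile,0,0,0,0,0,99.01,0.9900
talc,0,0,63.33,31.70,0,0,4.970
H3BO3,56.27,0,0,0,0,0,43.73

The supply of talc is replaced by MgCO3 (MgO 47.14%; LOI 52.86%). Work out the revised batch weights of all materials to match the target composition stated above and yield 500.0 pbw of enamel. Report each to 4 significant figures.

Revised batch per 500.0 pbw enamel:
  pearl ash: 81.50 pbw
  alumina hydrate: 52.32 pbw
  sand: 302.0 pbw
  rutile: 61.46 pbw
  MgCO3: 16.41 pbw
  H3BO3: 71.74 pbw
Total batch = 585.4 pbw; LOI loss = 85.42 pbw

Each numeric step holds full float precision at all times; intermediates appear, rounded to 4 significant figures, across the worked steps. A single rounding produces every reported result; the derived quantities (LOI, six oxide percentages, net glass mass, yield, totals) are re-derived starting from the weights at 500.0 pbw of glass at full precision exactly as printed in question or answer.
Per-oxide target masses for 500.0 pbw enamel:
  B2O3: 8.074% × 500.0 = 40.37 pbw
  Al2O3: 6.983% × 500.0 = 34.92 pbw
  SiO2: 60.10% × 500.0 = 300.5 pbw
  MgO: 1.547% × 500.0 = 7.735 pbw
  K2O: 11.13% × 500.0 = 55.65 pbw
  TiO2: 12.17% × 500.0 = 60.85 pbw
Oxide-by-oxide audit applying the batch weights above, on the stated basis (sums match the target masses net of answer rounding effects):
  B2O3: 71.74·0.5627 = 40.37 pbw (target 40.37 pbw)
  Al2O3: 52.32·0.6500 + 302.0·0.003000 = 34.91 pbw (target 34.92 pbw)
  SiO2: 302.0·0.9950 = 300.5 pbw (target 300.5 pbw)
  MgO: 16.41·0.4714 = 7.736 pbw (target 7.735 pbw)
  K2O: 81.50·0.6828 = 55.65 pbw (target 55.65 pbw)
  TiO2: 61.46·0.9901 = 60.85 pbw (target 60.85 pbw)
Mass balance on the glass: Σ batch − LOI loss = 500.0 pbw (oxide target masses add up to 500.0 pbw; against the stated basis, 500.0 pbw — gaps are rounding artifacts).
Total batch = Σ batch = 585.4 pbw; LOI removed, Σ of batch·LOI: 85.42 pbw; yield, glass over the total, = 85.41%.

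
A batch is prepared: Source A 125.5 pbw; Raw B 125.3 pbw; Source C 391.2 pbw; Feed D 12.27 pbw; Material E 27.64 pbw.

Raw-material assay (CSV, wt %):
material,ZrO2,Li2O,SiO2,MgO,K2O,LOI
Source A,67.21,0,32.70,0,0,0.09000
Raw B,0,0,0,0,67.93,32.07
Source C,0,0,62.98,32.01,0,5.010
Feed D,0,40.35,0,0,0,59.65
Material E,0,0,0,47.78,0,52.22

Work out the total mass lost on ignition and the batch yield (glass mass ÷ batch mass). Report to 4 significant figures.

Every computation runs at exact precision at each step. The intermediate values are shown rounded off to 4 significant digits across the worked steps. Each reported number is rounded once only — all derived quantities (yield, net glass mass, the five compositions, ignition loss, totals) are computed in full float precision from the batch weights at 600.3 pbw of glass exactly as printed in the question or the answer.
Loss on ignition, line by line:
  Source A: 125.5 × 9.000e-04 = 0.1129 pbw
  Raw B: 125.3 × 0.3207 = 40.18 pbw
  Source C: 391.2 × 0.05010 = 19.60 pbw
  Feed D: 12.27 × 0.5965 = 7.319 pbw
  Material E: 27.64 × 0.5222 = 14.43 pbw
Total LOI = 81.65 pbw
Glass = batch − LOI = 681.9 − 81.65 = 600.3 pbw

LOI loss = 81.65 pbw; glass = 600.3 pbw; yield = 88.03%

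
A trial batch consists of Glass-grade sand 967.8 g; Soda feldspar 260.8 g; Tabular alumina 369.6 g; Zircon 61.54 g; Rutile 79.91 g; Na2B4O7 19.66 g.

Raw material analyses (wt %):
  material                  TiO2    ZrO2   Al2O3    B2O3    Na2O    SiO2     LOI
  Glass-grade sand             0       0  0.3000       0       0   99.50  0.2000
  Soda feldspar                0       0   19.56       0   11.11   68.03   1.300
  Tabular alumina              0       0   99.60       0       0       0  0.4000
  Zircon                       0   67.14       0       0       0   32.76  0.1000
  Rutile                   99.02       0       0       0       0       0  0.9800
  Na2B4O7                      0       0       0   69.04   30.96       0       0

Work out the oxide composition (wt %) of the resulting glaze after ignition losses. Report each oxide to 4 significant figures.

Values along the way are shown rounded to 4 significant figures — the whole derivation keeps full float precision from first step to last; exactly one rounding goes into every reported result — derived quantities (ignition loss, glass mass, yield, totals, six oxide percentages) are re-derived starting from the weights for 1752 g of glass in exact precision exactly as shown in the problem or the answer.
What the batch supplies per oxide:
  TiO2: 79.91·0.9902 = 79.13 g
  ZrO2: 61.54·0.6714 = 41.32 g
  Al2O3: 967.8·0.003000 + 260.8·0.1956 + 369.6·0.9960 = 422.0 g
  B2O3: 19.66·0.6904 = 13.57 g
  Na2O: 260.8·0.1111 + 19.66·0.3096 = 35.06 g
  SiO2: 967.8·0.9950 + 260.8·0.6803 + 61.54·0.3276 = 1161 g
LOI: 967.8·0.002000 + 260.8·0.01300 + 369.6·0.004000 + 61.54·0.001000 + 79.91·0.009800 = 7.649 g
Net of LOI, the glass mass = 1759 − 7.649 = 1752 g (the oxide masses sum to this)
wt %: oxide over glass, times 100

Glass mass = 1752 g (batch 1759 − LOI 7.649).
Composition: TiO2 4.517%, ZrO2 2.359%, Al2O3 24.09%, B2O3 0.7749%, Na2O 2.002%, SiO2 66.25%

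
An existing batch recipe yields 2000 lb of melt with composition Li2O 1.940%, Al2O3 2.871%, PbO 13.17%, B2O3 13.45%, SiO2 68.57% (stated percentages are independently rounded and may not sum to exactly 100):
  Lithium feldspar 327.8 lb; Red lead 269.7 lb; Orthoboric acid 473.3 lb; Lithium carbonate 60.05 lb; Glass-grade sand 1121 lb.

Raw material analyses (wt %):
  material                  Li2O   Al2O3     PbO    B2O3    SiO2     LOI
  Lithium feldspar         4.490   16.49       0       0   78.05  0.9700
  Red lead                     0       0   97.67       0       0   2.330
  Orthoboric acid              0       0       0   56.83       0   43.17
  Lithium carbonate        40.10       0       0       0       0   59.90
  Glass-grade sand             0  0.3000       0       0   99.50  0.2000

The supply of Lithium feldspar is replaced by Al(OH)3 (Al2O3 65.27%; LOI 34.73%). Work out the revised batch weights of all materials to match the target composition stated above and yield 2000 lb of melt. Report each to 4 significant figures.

Intermediates are printed (rounded to four significant digits) in the working — the whole derivation keeps full precision from first step to last. Each reported figure is rounded once only. Derived quantities (five oxide percentages, net glass mass, the yield, LOI, totals) are recomputed using the weight values at 2000 lb of glass at exact precision precisely as stated by the question or the answer.
The oxide mass targets at 2000 lb melt:
  Li2O: 1.940% × 2000 = 38.80 lb
  Al2O3: 2.871% × 2000 = 57.42 lb
  PbO: 13.17% × 2000 = 263.4 lb
  B2O3: 13.45% × 2000 = 269.0 lb
  SiO2: 68.57% × 2000 = 1371 lb
Sums-versus-targets review given the weights on record, per the basis as stated (target by target, the sums agree given rounding of the digits):
  Li2O: 96.76·0.4010 = 38.80 lb (target 38.80 lb)
  Al2O3: 81.64·0.6527 + 1378·0.003000 = 57.42 lb (target 57.42 lb)
  PbO: 269.7·0.9767 = 263.4 lb (target 263.4 lb)
  B2O3: 473.3·0.5683 = 269.0 lb (target 269.0 lb)
  SiO2: 1378·0.9950 = 1371 lb (target 1371 lb)
Mass balance on the glass: Σ batch − LOI loss = 2000 lb (the Σ of target masses is 2000 lb; the stated basis being 2000 lb — a pure rounding effect).
Summing the batch: Σ batch = 2299 lb; ignition loss, Σ(batch × LOI) = 299.7 lb; as yield: glass ÷ batch → 86.97%.

Revised batch per 2000 lb melt:
  Al(OH)3: 81.64 lb
  Red lead: 269.7 lb
  Orthoboric acid: 473.3 lb
  Lithium carbonate: 96.76 lb
  Glass-grade sand: 1378 lb
Total batch = 2299 lb; LOI loss = 299.7 lb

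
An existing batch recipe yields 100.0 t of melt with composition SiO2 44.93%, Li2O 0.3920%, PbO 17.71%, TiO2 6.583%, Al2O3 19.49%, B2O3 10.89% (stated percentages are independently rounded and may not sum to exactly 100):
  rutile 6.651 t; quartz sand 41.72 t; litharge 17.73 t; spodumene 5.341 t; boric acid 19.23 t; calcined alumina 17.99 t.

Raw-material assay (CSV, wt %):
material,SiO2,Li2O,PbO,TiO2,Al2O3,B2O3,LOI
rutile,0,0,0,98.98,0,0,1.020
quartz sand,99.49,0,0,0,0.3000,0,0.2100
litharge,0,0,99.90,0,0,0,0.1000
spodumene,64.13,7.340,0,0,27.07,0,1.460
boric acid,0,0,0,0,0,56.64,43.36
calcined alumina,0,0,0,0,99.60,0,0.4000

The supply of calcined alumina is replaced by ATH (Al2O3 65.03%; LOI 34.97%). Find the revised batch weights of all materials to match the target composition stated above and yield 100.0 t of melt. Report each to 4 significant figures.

Revised batch per 100.0 t melt:
  rutile: 6.651 t
  quartz sand: 41.72 t
  litharge: 17.73 t
  spodumene: 5.341 t
  boric acid: 19.23 t
  ATH: 27.56 t
Total batch = 118.2 t; LOI loss = 18.23 t

Each numeric step holds full float precision at each step; intermediates are displayed with 4-significant-digit rounding between the steps; each reported value is rounded just once — the derived quantities are computed from the batch weights on 100.0 t of glass in exact precision (glass mass, the totals, six oxide percentages, LOI, the yield) as given in question or answer.
Per-oxide target masses for 100.0 t melt:
  SiO2: 44.93% × 100.0 = 44.93 t
  Li2O: 0.3920% × 100.0 = 0.3920 t
  PbO: 17.71% × 100.0 = 17.71 t
  TiO2: 6.583% × 100.0 = 6.583 t
  Al2O3: 19.49% × 100.0 = 19.49 t
  B2O3: 10.89% × 100.0 = 10.89 t
Sums-versus-targets review per the reported batch figures, on the stated basis (every target is met by its sum once rounding is allowed for):
  SiO2: 41.72·0.9949 + 5.341·0.6413 = 44.93 t (target 44.93 t)
  Li2O: 5.341·0.07340 = 0.3920 t (target 0.3920 t)
  PbO: 17.73·0.9990 = 17.71 t (target 17.71 t)
  TiO2: 6.651·0.9898 = 6.583 t (target 6.583 t)
  Al2O3: 41.72·0.003000 + 5.341·0.2707 + 27.56·0.6503 = 19.49 t (target 19.49 t)
  B2O3: 19.23·0.5664 = 10.89 t (target 10.89 t)
Glass-mass bookkeeping: the batch minus its LOI: 100.0 t (the targets, summed, come to 100.0 t; against the stated basis, 100.0 t — a pure rounding effect).
Batch total: Σ batch = 118.2 t; the LOI term Σ batch·LOI equals 18.23 t; as yield: glass ÷ batch → 84.58%.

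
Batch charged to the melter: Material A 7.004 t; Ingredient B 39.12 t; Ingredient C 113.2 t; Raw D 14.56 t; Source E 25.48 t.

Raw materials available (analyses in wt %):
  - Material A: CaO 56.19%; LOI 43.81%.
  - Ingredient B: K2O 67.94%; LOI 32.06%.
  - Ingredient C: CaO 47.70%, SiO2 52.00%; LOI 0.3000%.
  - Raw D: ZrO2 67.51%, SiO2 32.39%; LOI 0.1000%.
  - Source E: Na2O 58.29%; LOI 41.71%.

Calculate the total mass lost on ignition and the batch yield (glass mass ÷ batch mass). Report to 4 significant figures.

LOI loss = 26.59 t; glass = 172.8 t; yield = 86.66%

Each numeric step maintains full float precision at each step. Values along the way are printed rounded to four significant digits on the page. Every reported figure undergoes a single rounding; all derived quantities, which include ignition loss, net glass mass, the yield, totals, five oxide percentages, are computed in full precision, as they appear in the problem or answer text, from the batch weights for 172.8 t of glass.
Per-material ignition loss:
  Material A: 7.004 × 0.4381 = 3.068 t
  Ingredient B: 39.12 × 0.3206 = 12.54 t
  Ingredient C: 113.2 × 0.003000 = 0.3396 t
  Raw D: 14.56 × 0.001000 = 0.01456 t
  Source E: 25.48 × 0.4171 = 10.63 t
Total LOI = 26.59 t
Glass = batch − LOI = 199.4 − 26.59 = 172.8 t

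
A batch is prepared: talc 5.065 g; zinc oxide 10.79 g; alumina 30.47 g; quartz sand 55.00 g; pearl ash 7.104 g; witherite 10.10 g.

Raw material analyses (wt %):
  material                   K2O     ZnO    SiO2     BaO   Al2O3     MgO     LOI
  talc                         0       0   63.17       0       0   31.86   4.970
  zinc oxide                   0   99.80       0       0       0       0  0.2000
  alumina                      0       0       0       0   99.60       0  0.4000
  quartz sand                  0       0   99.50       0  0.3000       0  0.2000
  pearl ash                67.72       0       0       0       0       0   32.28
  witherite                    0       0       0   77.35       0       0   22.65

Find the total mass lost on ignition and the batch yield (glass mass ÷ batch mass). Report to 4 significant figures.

LOI loss = 5.086 g; glass = 113.4 g; yield = 95.71%

Mid-chain values are printed rounded to four significant digits at each printed step; each numeric step keeps exact precision in all steps — each reported value is rounded just once; derived quantities, including glass mass, totals, LOI, yield, the six compositions, are carried from the batch weights per 113.4 g of glass in full float precision exactly as printed in the question or the answer.
Each material's LOI contribution:
  talc: 5.065 × 0.04970 = 0.2517 g
  zinc oxide: 10.79 × 0.002000 = 0.02158 g
  alumina: 30.47 × 0.004000 = 0.1219 g
  quartz sand: 55.00 × 0.002000 = 0.1100 g
  pearl ash: 7.104 × 0.3228 = 2.293 g
  witherite: 10.10 × 0.2265 = 2.288 g
Total LOI = 5.086 g
Glass = batch − LOI = 118.5 − 5.086 = 113.4 g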